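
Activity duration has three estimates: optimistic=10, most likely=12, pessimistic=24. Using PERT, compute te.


te = (o + 4m + p) / 6
= (10 + 4×12 + 24) / 6
= (10 + 48 + 24) / 6
= 82 / 6
= 13.67


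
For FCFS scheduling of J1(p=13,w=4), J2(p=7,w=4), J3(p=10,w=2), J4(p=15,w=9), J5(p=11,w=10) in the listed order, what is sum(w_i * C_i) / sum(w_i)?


Completion times:
  J1: C=13, w×C=4×13=52
  J2: C=20, w×C=4×20=80
  J3: C=30, w×C=2×30=60
  J4: C=45, w×C=9×45=405
  J5: C=56, w×C=10×56=560
Sum w×C = 1157
Sum w = 29
Weighted avg = 1157/29
= 39.90


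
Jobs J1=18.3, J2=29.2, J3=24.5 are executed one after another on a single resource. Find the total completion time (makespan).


Sequential makespan: sum all processing times
= 18.3 + 29.2 + 24.5
= 72.0 time units


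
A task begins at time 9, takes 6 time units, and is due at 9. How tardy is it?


Completion = start + processing = 9 + 6 = 15
Tardiness = max(0, C - d) = max(0, 15 - 9)
= max(0, 6)
= 6


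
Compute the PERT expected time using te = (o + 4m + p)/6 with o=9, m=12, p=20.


te = (o + 4m + p) / 6
= (9 + 4×12 + 20) / 6
= (9 + 48 + 20) / 6
= 77 / 6
= 12.83


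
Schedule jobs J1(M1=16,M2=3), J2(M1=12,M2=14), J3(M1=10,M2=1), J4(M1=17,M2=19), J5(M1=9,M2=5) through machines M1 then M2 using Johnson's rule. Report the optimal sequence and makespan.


Johnson's rule:
Group 1 (M1≤M2, sort by M1): ['J2', 'J4']
Group 2 (M1>M2, sort desc M2): ['J5', 'J1', 'J3']
Sequence: J2 → J4 → J5 → J1 → J3
Makespan calculation:
  J2: M1 done=12, M2 done=26
  J4: M1 done=29, M2 done=48
  J5: M1 done=38, M2 done=53
  J1: M1 done=54, M2 done=57
  J3: M1 done=64, M2 done=65
= Sequence: J2 → J4 → J5 → J1 → J3, Makespan: 65


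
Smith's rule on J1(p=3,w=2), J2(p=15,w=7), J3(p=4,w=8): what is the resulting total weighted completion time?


WSPT order (by p/w): J3 → J1 → J2
  J3: C=4, w·C=8×4=32
  J1: C=7, w·C=2×7=14
  J2: C=22, w·C=7×22=154
Σ w·C = 200
= 200


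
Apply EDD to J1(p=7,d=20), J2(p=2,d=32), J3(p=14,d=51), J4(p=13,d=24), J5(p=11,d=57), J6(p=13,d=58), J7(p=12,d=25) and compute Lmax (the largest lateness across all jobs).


EDD order: J1 → J4 → J7 → J2 → J3 → J5 → J6
Completion and lateness:
  J1: C=7, d=20, L=7-20=-13
  J4: C=20, d=24, L=20-24=-4
  J7: C=32, d=25, L=32-25=7
  J2: C=34, d=32, L=34-32=2
  J3: C=48, d=51, L=48-51=-3
  J5: C=59, d=57, L=59-57=2
  J6: C=72, d=58, L=72-58=14
Lmax = max(-13, -4, 7, 2, -3, 2, 14)
= 14


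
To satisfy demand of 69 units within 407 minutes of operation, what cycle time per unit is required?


Cycle time = available time / demand
= 407 / 69
= 5.90 min/unit


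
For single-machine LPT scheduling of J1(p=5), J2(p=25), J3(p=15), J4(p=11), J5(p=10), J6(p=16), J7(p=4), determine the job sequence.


LPT: sort by longest processing time first
  J2: p=25
  J6: p=16
  J3: p=15
  J4: p=11
  J5: p=10
  J1: p=5
  J7: p=4
Order: J2 → J6 → J3 → J4 → J5 → J1 → J7


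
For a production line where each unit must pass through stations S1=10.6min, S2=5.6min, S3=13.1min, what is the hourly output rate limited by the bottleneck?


Bottleneck = longest station time
Station times: [10.6, 5.6, 13.1]
Max = 13.1 min
Rate = 60 / 13.1
= 4.58 units/hour (bottleneck: 13.1min)


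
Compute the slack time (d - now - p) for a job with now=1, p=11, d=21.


Slack = due - current_time - processing
= 21 - 1 - 11
= 9


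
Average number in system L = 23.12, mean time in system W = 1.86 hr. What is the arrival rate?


Little's law: L = λW → λ = L / W
= 23.12 / 1.86
= 12.43 per hour


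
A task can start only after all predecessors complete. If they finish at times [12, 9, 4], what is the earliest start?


ES = max of all predecessor completion times
Predecessors: [12, 9, 4]
ES = max(12, 9, 4)
= 12


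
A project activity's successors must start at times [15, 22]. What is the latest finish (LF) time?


LF = min of all successor start times
Successors start at: [15, 22]
LF = min(15, 22)
= 15


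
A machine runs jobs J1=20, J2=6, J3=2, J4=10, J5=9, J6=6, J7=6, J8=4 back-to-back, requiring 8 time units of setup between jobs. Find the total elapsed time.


Makespan = Σ processing + (n-1) × setup
= (20 + 6 + 2 + 10 + 9 + 6 + 6 + 4) + (8-1)×8
= 63 + 56
= 119 time units


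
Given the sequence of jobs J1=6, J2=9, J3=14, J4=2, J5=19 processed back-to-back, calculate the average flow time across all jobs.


Completion times:
  J1: completes at 6
  J2: completes at 15
  J3: completes at 29
  J4: completes at 31
  J5: completes at 50
Sum = 131
Average = 131/5
= 26.20


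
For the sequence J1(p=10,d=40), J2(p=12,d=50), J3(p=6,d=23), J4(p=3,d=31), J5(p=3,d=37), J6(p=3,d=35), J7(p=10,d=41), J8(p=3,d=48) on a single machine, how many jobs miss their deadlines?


Completion vs due date:
  J1: C=10, d=40 → on time
  J2: C=22, d=50 → on time
  J3: C=28, d=23 → TARDY
  J4: C=31, d=31 → on time
  J5: C=34, d=37 → on time
  J6: C=37, d=35 → TARDY
  J7: C=47, d=41 → TARDY
  J8: C=50, d=48 → TARDY
Tardy jobs: J3, J6, J7, J8
Count = 4


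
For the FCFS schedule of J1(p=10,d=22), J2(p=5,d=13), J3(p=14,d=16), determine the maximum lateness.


Lateness per job (L = C - d):
  J1: C=10, d=22, L=-12
  J2: C=15, d=13, L=2
  J3: C=29, d=16, L=13
Lmax = max(-12, 2, 13)
= 13


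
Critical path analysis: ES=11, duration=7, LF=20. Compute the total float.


EF = ES + duration = 11 + 7 = 18
LS = LF - duration = 20 - 7 = 13
Total Float = LF - EF = 20 - 18
(or LS - ES = 13 - 11)
= 2


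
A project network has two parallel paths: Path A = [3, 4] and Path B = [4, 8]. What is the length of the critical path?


Path A: 3 + 4 = 7
Path B: 4 + 8 = 12
Critical path = longest = max(7, 12)
= 12 (Path B)


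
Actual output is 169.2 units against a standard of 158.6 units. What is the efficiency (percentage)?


Efficiency = (actual / standard) × 100
= (169.2 / 158.6) × 100
= 106.7%


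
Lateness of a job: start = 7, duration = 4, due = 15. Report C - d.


Completion = 7 + 4 = 11
Lateness = C - d = 11 - 15
= -4


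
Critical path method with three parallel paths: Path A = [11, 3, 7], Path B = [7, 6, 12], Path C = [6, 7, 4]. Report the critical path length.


Path A: 11 + 3 + 7 = 21
Path B: 7 + 6 + 12 = 25
Path C: 6 + 7 + 4 = 17
Critical path = longest = max(21, 25, 17)
= 25 (Path B)


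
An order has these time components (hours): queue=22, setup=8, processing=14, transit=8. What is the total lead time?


Lead time = queue + setup + processing + transit
= 22 + 8 + 14 + 8
= 52 hours


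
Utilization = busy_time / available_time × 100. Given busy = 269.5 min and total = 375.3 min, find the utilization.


Utilization = busy / total × 100
= 269.5 / 375.3 × 100
= 71.8%


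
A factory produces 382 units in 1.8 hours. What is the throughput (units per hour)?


Throughput = units / time
= 382 / 1.8
= 212.2 units/hour


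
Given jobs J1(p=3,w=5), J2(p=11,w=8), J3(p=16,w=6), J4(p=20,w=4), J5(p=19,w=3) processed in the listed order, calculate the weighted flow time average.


Completion times:
  J1: C=3, w×C=5×3=15
  J2: C=14, w×C=8×14=112
  J3: C=30, w×C=6×30=180
  J4: C=50, w×C=4×50=200
  J5: C=69, w×C=3×69=207
Sum w×C = 714
Sum w = 26
Weighted avg = 714/26
= 27.46


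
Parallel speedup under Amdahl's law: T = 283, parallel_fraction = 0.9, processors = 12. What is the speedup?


Amdahl's law: T_p = T × ((1-p) + p/N)
= 283 × ((1-0.9) + 0.9/12)
= 283 × (0.10 + 0.0750)
= 283 × 0.1750
= 49.52
Speedup = 283/49.52
= 5.71×


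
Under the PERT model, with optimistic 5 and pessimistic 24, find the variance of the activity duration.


σ² = ((p - o) / 6)² = (p - o)² / 36
= (24 - 5)² / 36
= 19² / 36
= 361 / 36
= 10.0278


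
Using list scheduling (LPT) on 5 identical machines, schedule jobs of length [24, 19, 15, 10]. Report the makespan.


Jobs (LPT sorted): [24, 19, 15, 10]
Machines: 5
  J=24 → Machine 1 (load: 0+24=24)
  J=19 → Machine 2 (load: 0+19=19)
  J=15 → Machine 3 (load: 0+15=15)
  J=10 → Machine 4 (load: 0+10=10)
Machine loads: [24, 19, 15, 10, 0]
Makespan = max = 24 time units


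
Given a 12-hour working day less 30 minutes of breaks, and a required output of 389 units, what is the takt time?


Available = 12×60 - 30 = 690 min
Takt time = 690 / 389
= 1.77 min/unit


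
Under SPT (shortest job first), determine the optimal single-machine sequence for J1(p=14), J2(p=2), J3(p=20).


SPT: sort by shortest processing time
  J2: p=2
  J1: p=14
  J3: p=20
Order: J2 → J1 → J3


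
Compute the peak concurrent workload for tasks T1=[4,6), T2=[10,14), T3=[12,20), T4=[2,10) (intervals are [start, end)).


Check each time point for overlaps:
  t=4: 2 tasks active (T1, T4)
Max concurrent = 2


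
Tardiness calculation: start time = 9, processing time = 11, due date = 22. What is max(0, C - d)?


Completion = start + processing = 9 + 11 = 20
Tardiness = max(0, C - d) = max(0, 20 - 22)
= max(0, -2)
= 0


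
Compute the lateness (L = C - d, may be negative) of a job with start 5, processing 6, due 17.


Completion = 5 + 6 = 11
Lateness = C - d = 11 - 17
= -6


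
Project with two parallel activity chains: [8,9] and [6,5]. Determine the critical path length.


Path A: 8 + 9 = 17
Path B: 6 + 5 = 11
Critical path = longest = max(17, 11)
= 17 (Path A)


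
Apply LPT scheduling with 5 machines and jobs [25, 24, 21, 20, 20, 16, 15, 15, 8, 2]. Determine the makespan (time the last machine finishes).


Jobs (LPT sorted): [25, 24, 21, 20, 20, 16, 15, 15, 8, 2]
Machines: 5
  J=25 → Machine 1 (load: 0+25=25)
  J=24 → Machine 2 (load: 0+24=24)
  J=21 → Machine 3 (load: 0+21=21)
  J=20 → Machine 4 (load: 0+20=20)
  J=20 → Machine 5 (load: 0+20=20)
  J=16 → Machine 4 (load: 20+16=36)
  J=15 → Machine 5 (load: 20+15=35)
  J=15 → Machine 3 (load: 21+15=36)
  J=8 → Machine 2 (load: 24+8=32)
  J=2 → Machine 1 (load: 25+2=27)
Machine loads: [27, 32, 36, 36, 35]
Makespan = max = 36 time units


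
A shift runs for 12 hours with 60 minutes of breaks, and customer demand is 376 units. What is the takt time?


Available = 12×60 - 60 = 660 min
Takt time = 660 / 376
= 1.76 min/unit


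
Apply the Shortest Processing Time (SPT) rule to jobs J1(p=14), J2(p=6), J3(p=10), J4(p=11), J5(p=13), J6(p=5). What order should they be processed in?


SPT: sort by shortest processing time
  J6: p=5
  J2: p=6
  J3: p=10
  J4: p=11
  J5: p=13
  J1: p=14
Order: J6 → J2 → J3 → J4 → J5 → J1


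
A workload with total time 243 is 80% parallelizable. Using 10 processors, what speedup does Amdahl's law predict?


Amdahl's law: T_p = T × ((1-p) + p/N)
= 243 × ((1-0.8) + 0.8/10)
= 243 × (0.20 + 0.0800)
= 243 × 0.2800
= 68.04
Speedup = 243/68.04
= 3.57×


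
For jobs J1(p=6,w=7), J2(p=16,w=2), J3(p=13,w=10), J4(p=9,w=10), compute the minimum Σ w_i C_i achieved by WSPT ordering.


WSPT order (by p/w): J1 → J4 → J3 → J2
  J1: C=6, w·C=7×6=42
  J4: C=15, w·C=10×15=150
  J3: C=28, w·C=10×28=280
  J2: C=44, w·C=2×44=88
Σ w·C = 560
= 560


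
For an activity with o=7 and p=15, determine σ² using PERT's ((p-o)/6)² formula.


σ² = ((p - o) / 6)² = (p - o)² / 36
= (15 - 7)² / 36
= 8² / 36
= 64 / 36
= 1.7778


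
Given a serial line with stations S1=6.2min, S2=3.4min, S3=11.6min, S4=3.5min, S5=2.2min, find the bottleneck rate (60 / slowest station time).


Bottleneck = longest station time
Station times: [6.2, 3.4, 11.6, 3.5, 2.2]
Max = 11.6 min
Rate = 60 / 11.6
= 5.17 units/hour (bottleneck: 11.6min)


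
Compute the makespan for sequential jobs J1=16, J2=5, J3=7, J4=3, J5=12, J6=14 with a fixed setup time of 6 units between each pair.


Makespan = Σ processing + (n-1) × setup
= (16 + 5 + 7 + 3 + 12 + 14) + (6-1)×6
= 57 + 30
= 87 time units


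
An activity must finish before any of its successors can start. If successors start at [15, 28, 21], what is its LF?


LF = min of all successor start times
Successors start at: [15, 28, 21]
LF = min(15, 28, 21)
= 15


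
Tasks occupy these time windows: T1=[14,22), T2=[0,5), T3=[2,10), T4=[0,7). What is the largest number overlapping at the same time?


Check each time point for overlaps:
  t=2: 3 tasks active (T2, T3, T4)
Max concurrent = 3


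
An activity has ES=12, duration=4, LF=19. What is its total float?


EF = ES + duration = 12 + 4 = 16
LS = LF - duration = 19 - 4 = 15
Total Float = LF - EF = 19 - 16
(or LS - ES = 15 - 12)
= 3


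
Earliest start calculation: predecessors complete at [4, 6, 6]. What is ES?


ES = max of all predecessor completion times
Predecessors: [4, 6, 6]
ES = max(4, 6, 6)
= 6


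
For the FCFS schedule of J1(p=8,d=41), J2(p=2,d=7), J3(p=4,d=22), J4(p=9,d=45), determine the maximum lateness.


Lateness per job (L = C - d):
  J1: C=8, d=41, L=-33
  J2: C=10, d=7, L=3
  J3: C=14, d=22, L=-8
  J4: C=23, d=45, L=-22
Lmax = max(-33, 3, -8, -22)
= 3


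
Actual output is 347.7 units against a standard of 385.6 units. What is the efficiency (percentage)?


Efficiency = (actual / standard) × 100
= (347.7 / 385.6) × 100
= 90.2%


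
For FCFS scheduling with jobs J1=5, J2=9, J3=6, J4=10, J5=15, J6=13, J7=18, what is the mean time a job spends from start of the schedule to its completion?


Completion times:
  J1: completes at 5
  J2: completes at 14
  J3: completes at 20
  J4: completes at 30
  J5: completes at 45
  J6: completes at 58
  J7: completes at 76
Sum = 248
Average = 248/7
= 35.43


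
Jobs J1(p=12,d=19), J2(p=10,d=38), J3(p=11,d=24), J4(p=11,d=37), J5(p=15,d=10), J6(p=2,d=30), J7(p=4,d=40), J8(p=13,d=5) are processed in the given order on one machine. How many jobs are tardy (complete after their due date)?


Completion vs due date:
  J1: C=12, d=19 → on time
  J2: C=22, d=38 → on time
  J3: C=33, d=24 → TARDY
  J4: C=44, d=37 → TARDY
  J5: C=59, d=10 → TARDY
  J6: C=61, d=30 → TARDY
  J7: C=65, d=40 → TARDY
  J8: C=78, d=5 → TARDY
Tardy jobs: J3, J4, J5, J6, J7, J8
Count = 6


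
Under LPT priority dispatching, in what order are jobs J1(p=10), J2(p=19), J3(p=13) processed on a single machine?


LPT: sort by longest processing time first
  J2: p=19
  J3: p=13
  J1: p=10
Order: J2 → J3 → J1


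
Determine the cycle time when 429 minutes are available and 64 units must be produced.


Cycle time = available time / demand
= 429 / 64
= 6.70 min/unit


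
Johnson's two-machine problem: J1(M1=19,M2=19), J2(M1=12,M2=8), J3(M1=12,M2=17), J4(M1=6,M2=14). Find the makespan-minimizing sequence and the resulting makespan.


Johnson's rule:
Group 1 (M1≤M2, sort by M1): ['J4', 'J3', 'J1']
Group 2 (M1>M2, sort desc M2): ['J2']
Sequence: J4 → J3 → J1 → J2
Makespan calculation:
  J4: M1 done=6, M2 done=20
  J3: M1 done=18, M2 done=37
  J1: M1 done=37, M2 done=56
  J2: M1 done=49, M2 done=64
= Sequence: J4 → J3 → J1 → J2, Makespan: 64


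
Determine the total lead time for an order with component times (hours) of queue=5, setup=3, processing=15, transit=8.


Lead time = queue + setup + processing + transit
= 5 + 3 + 15 + 8
= 31 hours


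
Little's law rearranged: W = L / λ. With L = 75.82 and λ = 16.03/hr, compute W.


Little's law: L = λW → W = L / λ
= 75.82 / 16.03
= 4.73 hours


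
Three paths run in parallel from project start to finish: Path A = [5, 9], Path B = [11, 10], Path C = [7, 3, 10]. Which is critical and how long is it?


Path A: 5 + 9 = 14
Path B: 11 + 10 = 21
Path C: 7 + 3 + 10 = 20
Critical path = longest = max(14, 21, 20)
= 21 (Path B)


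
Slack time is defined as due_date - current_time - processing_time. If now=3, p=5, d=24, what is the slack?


Slack = due - current_time - processing
= 24 - 3 - 5
= 16


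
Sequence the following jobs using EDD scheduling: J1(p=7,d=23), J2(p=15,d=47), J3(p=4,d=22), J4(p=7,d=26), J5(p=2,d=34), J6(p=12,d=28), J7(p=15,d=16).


EDD: sort by earliest due date
  J7: d=16, p=15
  J3: d=22, p=4
  J1: d=23, p=7
  J4: d=26, p=7
  J6: d=28, p=12
  J5: d=34, p=2
  J2: d=47, p=15
Order: J7 → J3 → J1 → J4 → J6 → J5 → J2


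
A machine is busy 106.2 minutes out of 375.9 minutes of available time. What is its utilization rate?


Utilization = busy / total × 100
= 106.2 / 375.9 × 100
= 28.3%


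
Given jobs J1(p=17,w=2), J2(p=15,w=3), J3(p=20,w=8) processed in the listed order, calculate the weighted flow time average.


Completion times:
  J1: C=17, w×C=2×17=34
  J2: C=32, w×C=3×32=96
  J3: C=52, w×C=8×52=416
Sum w×C = 546
Sum w = 13
Weighted avg = 546/13
= 42.00


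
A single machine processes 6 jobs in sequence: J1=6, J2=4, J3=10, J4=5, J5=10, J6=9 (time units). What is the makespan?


Sequential makespan: sum all processing times
= 6 + 4 + 10 + 5 + 10 + 9
= 44 time units


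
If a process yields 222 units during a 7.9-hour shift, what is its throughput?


Throughput = units / time
= 222 / 7.9
= 28.1 units/hour


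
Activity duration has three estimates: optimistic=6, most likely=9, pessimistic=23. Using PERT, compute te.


te = (o + 4m + p) / 6
= (6 + 4×9 + 23) / 6
= (6 + 36 + 23) / 6
= 65 / 6
= 10.83


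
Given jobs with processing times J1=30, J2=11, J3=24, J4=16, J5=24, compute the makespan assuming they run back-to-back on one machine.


Sequential makespan: sum all processing times
= 30 + 11 + 24 + 16 + 24
= 105 time units


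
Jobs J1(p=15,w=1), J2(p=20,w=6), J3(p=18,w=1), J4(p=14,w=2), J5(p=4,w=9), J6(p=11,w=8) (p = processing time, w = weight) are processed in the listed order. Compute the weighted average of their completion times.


Completion times:
  J1: C=15, w×C=1×15=15
  J2: C=35, w×C=6×35=210
  J3: C=53, w×C=1×53=53
  J4: C=67, w×C=2×67=134
  J5: C=71, w×C=9×71=639
  J6: C=82, w×C=8×82=656
Sum w×C = 1707
Sum w = 27
Weighted avg = 1707/27
= 63.22


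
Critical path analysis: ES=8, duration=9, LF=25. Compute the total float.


EF = ES + duration = 8 + 9 = 17
LS = LF - duration = 25 - 9 = 16
Total Float = LF - EF = 25 - 17
(or LS - ES = 16 - 8)
= 8


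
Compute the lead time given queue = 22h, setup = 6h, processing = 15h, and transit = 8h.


Lead time = queue + setup + processing + transit
= 22 + 6 + 15 + 8
= 51 hours


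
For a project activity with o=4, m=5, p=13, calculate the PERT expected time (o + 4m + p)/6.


te = (o + 4m + p) / 6
= (4 + 4×5 + 13) / 6
= (4 + 20 + 13) / 6
= 37 / 6
= 6.17


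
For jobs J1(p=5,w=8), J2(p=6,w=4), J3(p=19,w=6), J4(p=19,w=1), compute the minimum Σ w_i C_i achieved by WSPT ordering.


WSPT order (by p/w): J1 → J2 → J3 → J4
  J1: C=5, w·C=8×5=40
  J2: C=11, w·C=4×11=44
  J3: C=30, w·C=6×30=180
  J4: C=49, w·C=1×49=49
Σ w·C = 313
= 313


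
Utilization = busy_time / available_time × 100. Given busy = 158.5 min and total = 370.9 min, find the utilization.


Utilization = busy / total × 100
= 158.5 / 370.9 × 100
= 42.7%


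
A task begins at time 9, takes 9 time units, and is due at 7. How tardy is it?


Completion = start + processing = 9 + 9 = 18
Tardiness = max(0, C - d) = max(0, 18 - 7)
= max(0, 11)
= 11


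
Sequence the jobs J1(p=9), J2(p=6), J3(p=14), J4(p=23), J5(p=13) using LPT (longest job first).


LPT: sort by longest processing time first
  J4: p=23
  J3: p=14
  J5: p=13
  J1: p=9
  J2: p=6
Order: J4 → J3 → J5 → J1 → J2


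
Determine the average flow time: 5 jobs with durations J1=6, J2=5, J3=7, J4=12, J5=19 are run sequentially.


Completion times:
  J1: completes at 6
  J2: completes at 11
  J3: completes at 18
  J4: completes at 30
  J5: completes at 49
Sum = 114
Average = 114/5
= 22.80


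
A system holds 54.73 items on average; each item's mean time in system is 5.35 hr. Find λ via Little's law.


Little's law: L = λW → λ = L / W
= 54.73 / 5.35
= 10.23 per hour


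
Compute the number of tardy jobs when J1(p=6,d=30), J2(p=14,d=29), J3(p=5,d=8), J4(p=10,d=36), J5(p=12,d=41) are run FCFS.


Completion vs due date:
  J1: C=6, d=30 → on time
  J2: C=20, d=29 → on time
  J3: C=25, d=8 → TARDY
  J4: C=35, d=36 → on time
  J5: C=47, d=41 → TARDY
Tardy jobs: J3, J5
Count = 2


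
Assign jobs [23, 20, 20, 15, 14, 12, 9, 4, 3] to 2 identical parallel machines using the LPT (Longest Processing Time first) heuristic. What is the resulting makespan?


Jobs (LPT sorted): [23, 20, 20, 15, 14, 12, 9, 4, 3]
Machines: 2
  J=23 → Machine 1 (load: 0+23=23)
  J=20 → Machine 2 (load: 0+20=20)
  J=20 → Machine 2 (load: 20+20=40)
  J=15 → Machine 1 (load: 23+15=38)
  J=14 → Machine 1 (load: 38+14=52)
  J=12 → Machine 2 (load: 40+12=52)
  J=9 → Machine 1 (load: 52+9=61)
  J=4 → Machine 2 (load: 52+4=56)
  J=3 → Machine 2 (load: 56+3=59)
Machine loads: [61, 59]
Makespan = max = 61 time units


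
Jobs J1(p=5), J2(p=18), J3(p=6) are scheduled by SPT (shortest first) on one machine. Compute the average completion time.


SPT order: J1 → J3 → J2
Completion times:
  J1: C=5
  J3: C=11
  J2: C=29
Sum = 45, n = 3
Mean flow = 45/3
= 15.00


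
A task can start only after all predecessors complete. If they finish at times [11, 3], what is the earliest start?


ES = max of all predecessor completion times
Predecessors: [11, 3]
ES = max(11, 3)
= 11


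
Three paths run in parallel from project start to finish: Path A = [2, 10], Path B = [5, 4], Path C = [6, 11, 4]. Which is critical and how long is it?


Path A: 2 + 10 = 12
Path B: 5 + 4 = 9
Path C: 6 + 11 + 4 = 21
Critical path = longest = max(12, 9, 21)
= 21 (Path C)


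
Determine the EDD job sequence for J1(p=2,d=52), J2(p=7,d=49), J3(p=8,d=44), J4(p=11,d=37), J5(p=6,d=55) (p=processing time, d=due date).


EDD: sort by earliest due date
  J4: d=37, p=11
  J3: d=44, p=8
  J2: d=49, p=7
  J1: d=52, p=2
  J5: d=55, p=6
Order: J4 → J3 → J2 → J1 → J5


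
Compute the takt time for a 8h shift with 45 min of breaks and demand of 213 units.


Available = 8×60 - 45 = 435 min
Takt time = 435 / 213
= 2.04 min/unit


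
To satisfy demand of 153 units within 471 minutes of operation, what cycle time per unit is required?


Cycle time = available time / demand
= 471 / 153
= 3.08 min/unit


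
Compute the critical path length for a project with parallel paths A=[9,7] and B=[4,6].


Path A: 9 + 7 = 16
Path B: 4 + 6 = 10
Critical path = longest = max(16, 10)
= 16 (Path A)


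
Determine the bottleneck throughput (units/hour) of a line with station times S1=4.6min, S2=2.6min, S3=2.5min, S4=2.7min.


Bottleneck = longest station time
Station times: [4.6, 2.6, 2.5, 2.7]
Max = 4.6 min
Rate = 60 / 4.6
= 13.04 units/hour (bottleneck: 4.6min)


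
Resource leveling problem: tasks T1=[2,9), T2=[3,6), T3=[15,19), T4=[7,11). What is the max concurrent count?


Check each time point for overlaps:
  t=3: 2 tasks active (T1, T2)
Max concurrent = 2


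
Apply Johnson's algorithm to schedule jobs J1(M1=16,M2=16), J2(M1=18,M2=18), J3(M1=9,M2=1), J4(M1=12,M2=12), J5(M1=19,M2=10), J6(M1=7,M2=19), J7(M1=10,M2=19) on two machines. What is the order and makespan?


Johnson's rule:
Group 1 (M1≤M2, sort by M1): ['J6', 'J7', 'J4', 'J1', 'J2']
Group 2 (M1>M2, sort desc M2): ['J5', 'J3']
Sequence: J6 → J7 → J4 → J1 → J2 → J5 → J3
Makespan calculation:
  J6: M1 done=7, M2 done=26
  J7: M1 done=17, M2 done=45
  J4: M1 done=29, M2 done=57
  J1: M1 done=45, M2 done=73
  J2: M1 done=63, M2 done=91
  J5: M1 done=82, M2 done=101
  J3: M1 done=91, M2 done=102
= Sequence: J6 → J7 → J4 → J1 → J2 → J5 → J3, Makespan: 102


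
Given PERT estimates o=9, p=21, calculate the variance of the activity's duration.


σ² = ((p - o) / 6)² = (p - o)² / 36
= (21 - 9)² / 36
= 12² / 36
= 144 / 36
= 4.0000


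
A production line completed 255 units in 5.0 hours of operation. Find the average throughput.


Throughput = units / time
= 255 / 5.0
= 51.0 units/hour


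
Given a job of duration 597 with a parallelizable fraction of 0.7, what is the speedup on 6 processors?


Amdahl's law: T_p = T × ((1-p) + p/N)
= 597 × ((1-0.7) + 0.7/6)
= 597 × (0.30 + 0.1167)
= 597 × 0.4167
= 248.75
Speedup = 597/248.75
= 2.40×


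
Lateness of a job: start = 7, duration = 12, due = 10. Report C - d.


Completion = 7 + 12 = 19
Lateness = C - d = 19 - 10
= 9


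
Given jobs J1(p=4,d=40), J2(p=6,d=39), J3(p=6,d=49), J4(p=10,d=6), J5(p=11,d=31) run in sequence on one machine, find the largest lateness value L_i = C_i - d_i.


Lateness per job (L = C - d):
  J1: C=4, d=40, L=-36
  J2: C=10, d=39, L=-29
  J3: C=16, d=49, L=-33
  J4: C=26, d=6, L=20
  J5: C=37, d=31, L=6
Lmax = max(-36, -29, -33, 20, 6)
= 20


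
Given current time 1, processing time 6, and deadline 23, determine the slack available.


Slack = due - current_time - processing
= 23 - 1 - 6
= 16


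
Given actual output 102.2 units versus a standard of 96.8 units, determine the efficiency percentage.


Efficiency = (actual / standard) × 100
= (102.2 / 96.8) × 100
= 105.6%


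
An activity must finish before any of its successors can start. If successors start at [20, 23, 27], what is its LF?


LF = min of all successor start times
Successors start at: [20, 23, 27]
LF = min(20, 23, 27)
= 20


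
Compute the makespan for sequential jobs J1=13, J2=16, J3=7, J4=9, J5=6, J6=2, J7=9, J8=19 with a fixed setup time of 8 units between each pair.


Makespan = Σ processing + (n-1) × setup
= (13 + 16 + 7 + 9 + 6 + 2 + 9 + 19) + (8-1)×8
= 81 + 56
= 137 time units


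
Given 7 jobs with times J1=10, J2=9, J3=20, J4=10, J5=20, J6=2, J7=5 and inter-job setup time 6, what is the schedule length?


Makespan = Σ processing + (n-1) × setup
= (10 + 9 + 20 + 10 + 20 + 2 + 5) + (7-1)×6
= 76 + 36
= 112 time units


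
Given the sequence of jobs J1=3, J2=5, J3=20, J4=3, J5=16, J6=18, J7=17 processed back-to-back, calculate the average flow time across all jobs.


Completion times:
  J1: completes at 3
  J2: completes at 8
  J3: completes at 28
  J4: completes at 31
  J5: completes at 47
  J6: completes at 65
  J7: completes at 82
Sum = 264
Average = 264/7
= 37.71


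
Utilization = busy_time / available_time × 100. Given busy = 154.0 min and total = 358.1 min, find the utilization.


Utilization = busy / total × 100
= 154.0 / 358.1 × 100
= 43.0%


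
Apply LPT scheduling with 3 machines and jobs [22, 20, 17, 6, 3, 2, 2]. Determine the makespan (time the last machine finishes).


Jobs (LPT sorted): [22, 20, 17, 6, 3, 2, 2]
Machines: 3
  J=22 → Machine 1 (load: 0+22=22)
  J=20 → Machine 2 (load: 0+20=20)
  J=17 → Machine 3 (load: 0+17=17)
  J=6 → Machine 3 (load: 17+6=23)
  J=3 → Machine 2 (load: 20+3=23)
  J=2 → Machine 1 (load: 22+2=24)
  J=2 → Machine 2 (load: 23+2=25)
Machine loads: [24, 25, 23]
Makespan = max = 25 time units


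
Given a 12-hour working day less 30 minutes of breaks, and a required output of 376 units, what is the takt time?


Available = 12×60 - 30 = 690 min
Takt time = 690 / 376
= 1.84 min/unit


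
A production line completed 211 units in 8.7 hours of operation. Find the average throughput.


Throughput = units / time
= 211 / 8.7
= 24.3 units/hour


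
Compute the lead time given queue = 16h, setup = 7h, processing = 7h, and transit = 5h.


Lead time = queue + setup + processing + transit
= 16 + 7 + 7 + 5
= 35 hours


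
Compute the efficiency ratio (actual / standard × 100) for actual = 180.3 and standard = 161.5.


Efficiency = (actual / standard) × 100
= (180.3 / 161.5) × 100
= 111.6%


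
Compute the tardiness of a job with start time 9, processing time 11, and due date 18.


Completion = start + processing = 9 + 11 = 20
Tardiness = max(0, C - d) = max(0, 20 - 18)
= max(0, 2)
= 2


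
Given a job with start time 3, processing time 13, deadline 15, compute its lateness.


Completion = 3 + 13 = 16
Lateness = C - d = 16 - 15
= 1


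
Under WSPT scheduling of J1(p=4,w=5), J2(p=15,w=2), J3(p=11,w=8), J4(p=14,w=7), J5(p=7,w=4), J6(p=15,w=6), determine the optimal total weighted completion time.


WSPT order (by p/w): J1 → J3 → J5 → J4 → J6 → J2
  J1: C=4, w·C=5×4=20
  J3: C=15, w·C=8×15=120
  J5: C=22, w·C=4×22=88
  J4: C=36, w·C=7×36=252
  J6: C=51, w·C=6×51=306
  J2: C=66, w·C=2×66=132
Σ w·C = 918
= 918


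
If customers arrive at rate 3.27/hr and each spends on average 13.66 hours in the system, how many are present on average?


Little's law: L = λ × W
= 3.27 × 13.66
= 44.67


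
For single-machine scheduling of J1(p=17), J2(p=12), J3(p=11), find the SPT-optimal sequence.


SPT: sort by shortest processing time
  J3: p=11
  J2: p=12
  J1: p=17
Order: J3 → J2 → J1


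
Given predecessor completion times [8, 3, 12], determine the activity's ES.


ES = max of all predecessor completion times
Predecessors: [8, 3, 12]
ES = max(8, 3, 12)
= 12


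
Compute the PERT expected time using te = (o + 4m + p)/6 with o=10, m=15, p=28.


te = (o + 4m + p) / 6
= (10 + 4×15 + 28) / 6
= (10 + 60 + 28) / 6
= 98 / 6
= 16.33


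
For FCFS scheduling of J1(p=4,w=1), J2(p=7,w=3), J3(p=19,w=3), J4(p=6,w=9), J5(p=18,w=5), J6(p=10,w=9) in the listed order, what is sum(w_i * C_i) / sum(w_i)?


Completion times:
  J1: C=4, w×C=1×4=4
  J2: C=11, w×C=3×11=33
  J3: C=30, w×C=3×30=90
  J4: C=36, w×C=9×36=324
  J5: C=54, w×C=5×54=270
  J6: C=64, w×C=9×64=576
Sum w×C = 1297
Sum w = 30
Weighted avg = 1297/30
= 43.23


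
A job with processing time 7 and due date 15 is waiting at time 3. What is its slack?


Slack = due - current_time - processing
= 15 - 3 - 7
= 5


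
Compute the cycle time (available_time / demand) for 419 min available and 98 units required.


Cycle time = available time / demand
= 419 / 98
= 4.28 min/unit


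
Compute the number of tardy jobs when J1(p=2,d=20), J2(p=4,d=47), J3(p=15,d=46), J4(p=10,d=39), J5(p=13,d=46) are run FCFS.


Completion vs due date:
  J1: C=2, d=20 → on time
  J2: C=6, d=47 → on time
  J3: C=21, d=46 → on time
  J4: C=31, d=39 → on time
  J5: C=44, d=46 → on time
Tardy jobs: none
Count = 0


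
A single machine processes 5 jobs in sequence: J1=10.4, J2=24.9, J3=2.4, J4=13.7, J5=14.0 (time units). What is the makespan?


Sequential makespan: sum all processing times
= 10.4 + 24.9 + 2.4 + 13.7 + 14.0
= 65.4 time units


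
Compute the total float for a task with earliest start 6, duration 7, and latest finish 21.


EF = ES + duration = 6 + 7 = 13
LS = LF - duration = 21 - 7 = 14
Total Float = LF - EF = 21 - 13
(or LS - ES = 14 - 6)
= 8


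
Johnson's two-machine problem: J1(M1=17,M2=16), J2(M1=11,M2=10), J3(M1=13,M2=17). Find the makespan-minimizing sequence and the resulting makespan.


Johnson's rule:
Group 1 (M1≤M2, sort by M1): ['J3']
Group 2 (M1>M2, sort desc M2): ['J1', 'J2']
Sequence: J3 → J1 → J2
Makespan calculation:
  J3: M1 done=13, M2 done=30
  J1: M1 done=30, M2 done=46
  J2: M1 done=41, M2 done=56
= Sequence: J3 → J1 → J2, Makespan: 56


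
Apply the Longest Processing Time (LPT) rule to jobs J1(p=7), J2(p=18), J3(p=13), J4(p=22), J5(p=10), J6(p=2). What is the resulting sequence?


LPT: sort by longest processing time first
  J4: p=22
  J2: p=18
  J3: p=13
  J5: p=10
  J1: p=7
  J6: p=2
Order: J4 → J2 → J3 → J5 → J1 → J6


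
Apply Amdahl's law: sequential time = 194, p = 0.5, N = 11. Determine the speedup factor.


Amdahl's law: T_p = T × ((1-p) + p/N)
= 194 × ((1-0.5) + 0.5/11)
= 194 × (0.50 + 0.0455)
= 194 × 0.5455
= 105.82
Speedup = 194/105.82
= 1.83×


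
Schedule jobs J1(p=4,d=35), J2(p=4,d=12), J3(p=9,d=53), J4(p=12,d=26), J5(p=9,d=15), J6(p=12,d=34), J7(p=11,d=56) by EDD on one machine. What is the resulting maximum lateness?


EDD order: J2 → J5 → J4 → J6 → J1 → J3 → J7
Completion and lateness:
  J2: C=4, d=12, L=4-12=-8
  J5: C=13, d=15, L=13-15=-2
  J4: C=25, d=26, L=25-26=-1
  J6: C=37, d=34, L=37-34=3
  J1: C=41, d=35, L=41-35=6
  J3: C=50, d=53, L=50-53=-3
  J7: C=61, d=56, L=61-56=5
Lmax = max(-8, -2, -1, 3, 6, -3, 5)
= 6


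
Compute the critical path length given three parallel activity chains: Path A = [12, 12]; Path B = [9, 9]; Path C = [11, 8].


Path A: 12 + 12 = 24
Path B: 9 + 9 = 18
Path C: 11 + 8 = 19
Critical path = longest = max(24, 18, 19)
= 24 (Path A)


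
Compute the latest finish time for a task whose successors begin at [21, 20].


LF = min of all successor start times
Successors start at: [21, 20]
LF = min(21, 20)
= 20


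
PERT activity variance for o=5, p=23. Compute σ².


σ² = ((p - o) / 6)² = (p - o)² / 36
= (23 - 5)² / 36
= 18² / 36
= 324 / 36
= 9.0000


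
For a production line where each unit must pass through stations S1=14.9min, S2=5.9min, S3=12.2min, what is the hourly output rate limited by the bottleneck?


Bottleneck = longest station time
Station times: [14.9, 5.9, 12.2]
Max = 14.9 min
Rate = 60 / 14.9
= 4.03 units/hour (bottleneck: 14.9min)


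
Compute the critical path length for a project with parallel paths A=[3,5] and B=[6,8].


Path A: 3 + 5 = 8
Path B: 6 + 8 = 14
Critical path = longest = max(8, 14)
= 14 (Path B)


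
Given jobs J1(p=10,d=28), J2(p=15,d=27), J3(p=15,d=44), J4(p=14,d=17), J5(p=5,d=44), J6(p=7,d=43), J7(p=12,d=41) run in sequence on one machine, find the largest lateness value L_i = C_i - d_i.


Lateness per job (L = C - d):
  J1: C=10, d=28, L=-18
  J2: C=25, d=27, L=-2
  J3: C=40, d=44, L=-4
  J4: C=54, d=17, L=37
  J5: C=59, d=44, L=15
  J6: C=66, d=43, L=23
  J7: C=78, d=41, L=37
Lmax = max(-18, -2, -4, 37, 15, 23, 37)
= 37


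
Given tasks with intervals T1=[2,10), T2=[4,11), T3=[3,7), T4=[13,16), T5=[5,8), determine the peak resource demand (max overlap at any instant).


Check each time point for overlaps:
  t=5: 4 tasks active (T1, T2, T3, T5)
Max concurrent = 4


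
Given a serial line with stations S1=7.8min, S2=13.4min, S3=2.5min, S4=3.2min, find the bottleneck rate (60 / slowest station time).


Bottleneck = longest station time
Station times: [7.8, 13.4, 2.5, 3.2]
Max = 13.4 min
Rate = 60 / 13.4
= 4.48 units/hour (bottleneck: 13.4min)


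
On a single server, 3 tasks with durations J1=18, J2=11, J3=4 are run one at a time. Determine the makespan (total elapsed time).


Sequential makespan: sum all processing times
= 18 + 11 + 4
= 33 time units


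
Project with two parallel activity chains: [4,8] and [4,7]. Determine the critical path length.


Path A: 4 + 8 = 12
Path B: 4 + 7 = 11
Critical path = longest = max(12, 11)
= 12 (Path A)


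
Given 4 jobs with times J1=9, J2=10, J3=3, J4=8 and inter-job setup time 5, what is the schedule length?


Makespan = Σ processing + (n-1) × setup
= (9 + 10 + 3 + 8) + (4-1)×5
= 30 + 15
= 45 time units


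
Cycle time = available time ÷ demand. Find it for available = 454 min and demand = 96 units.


Cycle time = available time / demand
= 454 / 96
= 4.73 min/unit


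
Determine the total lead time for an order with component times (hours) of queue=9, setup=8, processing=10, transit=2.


Lead time = queue + setup + processing + transit
= 9 + 8 + 10 + 2
= 29 hours


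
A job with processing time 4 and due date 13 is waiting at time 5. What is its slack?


Slack = due - current_time - processing
= 13 - 5 - 4
= 4


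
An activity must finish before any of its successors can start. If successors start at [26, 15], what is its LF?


LF = min of all successor start times
Successors start at: [26, 15]
LF = min(26, 15)
= 15


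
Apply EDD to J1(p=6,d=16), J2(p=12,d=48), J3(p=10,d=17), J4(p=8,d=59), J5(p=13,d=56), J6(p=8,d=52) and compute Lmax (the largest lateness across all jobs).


EDD order: J1 → J3 → J2 → J6 → J5 → J4
Completion and lateness:
  J1: C=6, d=16, L=6-16=-10
  J3: C=16, d=17, L=16-17=-1
  J2: C=28, d=48, L=28-48=-20
  J6: C=36, d=52, L=36-52=-16
  J5: C=49, d=56, L=49-56=-7
  J4: C=57, d=59, L=57-59=-2
Lmax = max(-10, -1, -20, -16, -7, -2)
= -1


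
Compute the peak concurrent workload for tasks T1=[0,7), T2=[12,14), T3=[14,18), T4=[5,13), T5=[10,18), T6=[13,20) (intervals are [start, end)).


Check each time point for overlaps:
  t=12: 3 tasks active (T2, T4, T5)
Max concurrent = 3


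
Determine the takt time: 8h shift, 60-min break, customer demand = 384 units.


Available = 8×60 - 60 = 420 min
Takt time = 420 / 384
= 1.09 min/unit


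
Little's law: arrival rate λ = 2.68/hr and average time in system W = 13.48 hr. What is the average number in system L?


Little's law: L = λ × W
= 2.68 × 13.48
= 36.13


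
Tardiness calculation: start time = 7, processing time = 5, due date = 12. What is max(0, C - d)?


Completion = start + processing = 7 + 5 = 12
Tardiness = max(0, C - d) = max(0, 12 - 12)
= max(0, 0)
= 0


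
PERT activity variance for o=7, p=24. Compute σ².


σ² = ((p - o) / 6)² = (p - o)² / 36
= (24 - 7)² / 36
= 17² / 36
= 289 / 36
= 8.0278


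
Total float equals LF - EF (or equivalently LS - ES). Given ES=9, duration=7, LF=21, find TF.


EF = ES + duration = 9 + 7 = 16
LS = LF - duration = 21 - 7 = 14
Total Float = LF - EF = 21 - 16
(or LS - ES = 14 - 9)
= 5


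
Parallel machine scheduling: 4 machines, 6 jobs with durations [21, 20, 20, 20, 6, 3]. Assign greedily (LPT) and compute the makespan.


Jobs (LPT sorted): [21, 20, 20, 20, 6, 3]
Machines: 4
  J=21 → Machine 1 (load: 0+21=21)
  J=20 → Machine 2 (load: 0+20=20)
  J=20 → Machine 3 (load: 0+20=20)
  J=20 → Machine 4 (load: 0+20=20)
  J=6 → Machine 2 (load: 20+6=26)
  J=3 → Machine 3 (load: 20+3=23)
Machine loads: [21, 26, 23, 20]
Makespan = max = 26 time units


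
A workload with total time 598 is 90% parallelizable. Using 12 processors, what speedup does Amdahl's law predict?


Amdahl's law: T_p = T × ((1-p) + p/N)
= 598 × ((1-0.9) + 0.9/12)
= 598 × (0.10 + 0.0750)
= 598 × 0.1750
= 104.65
Speedup = 598/104.65
= 5.71×


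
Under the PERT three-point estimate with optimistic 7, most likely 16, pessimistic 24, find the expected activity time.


te = (o + 4m + p) / 6
= (7 + 4×16 + 24) / 6
= (7 + 64 + 24) / 6
= 95 / 6
= 15.83


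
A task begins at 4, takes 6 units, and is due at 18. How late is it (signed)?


Completion = 4 + 6 = 10
Lateness = C - d = 10 - 18
= -8


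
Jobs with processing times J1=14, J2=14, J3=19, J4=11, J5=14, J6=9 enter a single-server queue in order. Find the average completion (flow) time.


Completion times:
  J1: completes at 14
  J2: completes at 28
  J3: completes at 47
  J4: completes at 58
  J5: completes at 72
  J6: completes at 81
Sum = 300
Average = 300/6
= 50.00


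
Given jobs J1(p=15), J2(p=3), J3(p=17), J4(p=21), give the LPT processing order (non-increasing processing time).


LPT: sort by longest processing time first
  J4: p=21
  J3: p=17
  J1: p=15
  J2: p=3
Order: J4 → J3 → J1 → J2


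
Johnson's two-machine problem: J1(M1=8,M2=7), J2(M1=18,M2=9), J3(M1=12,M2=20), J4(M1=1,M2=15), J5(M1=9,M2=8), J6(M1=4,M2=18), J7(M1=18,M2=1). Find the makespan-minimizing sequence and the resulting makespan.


Johnson's rule:
Group 1 (M1≤M2, sort by M1): ['J4', 'J6', 'J3']
Group 2 (M1>M2, sort desc M2): ['J2', 'J5', 'J1', 'J7']
Sequence: J4 → J6 → J3 → J2 → J5 → J1 → J7
Makespan calculation:
  J4: M1 done=1, M2 done=16
  J6: M1 done=5, M2 done=34
  J3: M1 done=17, M2 done=54
  J2: M1 done=35, M2 done=63
  J5: M1 done=44, M2 done=71
  J1: M1 done=52, M2 done=78
  J7: M1 done=70, M2 done=79
= Sequence: J4 → J6 → J3 → J2 → J5 → J1 → J7, Makespan: 79


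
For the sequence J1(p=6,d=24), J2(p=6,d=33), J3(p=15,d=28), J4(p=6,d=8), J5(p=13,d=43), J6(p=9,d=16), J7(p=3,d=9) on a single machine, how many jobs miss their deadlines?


Completion vs due date:
  J1: C=6, d=24 → on time
  J2: C=12, d=33 → on time
  J3: C=27, d=28 → on time
  J4: C=33, d=8 → TARDY
  J5: C=46, d=43 → TARDY
  J6: C=55, d=16 → TARDY
  J7: C=58, d=9 → TARDY
Tardy jobs: J4, J5, J6, J7
Count = 4
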